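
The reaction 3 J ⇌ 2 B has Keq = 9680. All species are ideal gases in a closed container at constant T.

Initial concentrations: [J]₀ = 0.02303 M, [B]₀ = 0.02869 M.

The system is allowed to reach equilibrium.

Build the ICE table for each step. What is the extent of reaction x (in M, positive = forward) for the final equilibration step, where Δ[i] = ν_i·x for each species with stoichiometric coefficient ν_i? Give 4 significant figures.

Q₀ = 67.39 vs Keq = 9680 ⇒ Q<K, forward
Step 1:
                  J         B
  Initial   0.02303   0.02869
  Change   -0.01751   0.01167
  Equil    0.005521   0.04036
  solve Keq expr → x = 0.005836; check Q = 9680

x = 0.005836 M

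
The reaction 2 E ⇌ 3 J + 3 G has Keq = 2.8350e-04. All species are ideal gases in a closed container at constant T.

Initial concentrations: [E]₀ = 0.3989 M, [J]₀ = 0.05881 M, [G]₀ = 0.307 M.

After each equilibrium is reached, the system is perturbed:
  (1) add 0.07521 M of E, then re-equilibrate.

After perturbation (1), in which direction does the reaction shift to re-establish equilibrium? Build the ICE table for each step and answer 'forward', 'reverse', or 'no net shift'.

Direction: forward

Q₀ = 3.6986e-05 vs Keq = 2.8350e-04 ⇒ Q<K, forward
Step 1:
                   E          J          G
  I           0.3989    0.05881      0.307
  C         -0.02626     0.0394     0.0394
  E           0.3726    0.09821     0.3464
  solve Keq expr → x = 0.01313; check Q = 2.8350e-04
Then add 0.07521 M of E.
Step 2:
                   E          J          G
  I           0.4478    0.09821     0.3464
  C        -0.006012   0.009018   0.009018
  E           0.4418     0.1072     0.3554
  solve Keq expr → x = 0.003006; check Q = 2.8350e-04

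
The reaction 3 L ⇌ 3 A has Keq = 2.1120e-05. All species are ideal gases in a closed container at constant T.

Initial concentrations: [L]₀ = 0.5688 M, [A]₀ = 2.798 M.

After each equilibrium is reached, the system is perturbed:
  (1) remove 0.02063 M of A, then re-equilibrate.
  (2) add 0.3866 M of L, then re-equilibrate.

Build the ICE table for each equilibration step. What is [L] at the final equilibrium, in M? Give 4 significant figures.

[L]_eq = 3.632 M

Q₀ = 119 vs Keq = 2.1120e-05 ⇒ Q>K, reverse
Step 1:
                    L           A
  Initial      0.5688       2.798
  Change        2.707      -2.707
  Equil         3.276     0.09056
  solve Keq expr → x = -0.9025; check Q = 2.1120e-05
Then remove 0.02063 M of A.
Step 2:
                    L           A
  Initial       3.276     0.06993
  Change     -0.02008     0.02008
  Equil         3.256     0.09001
  solve Keq expr → x = 0.006692; check Q = 2.1120e-05
Then add 0.3866 M of L.
Step 3:
                    L           A
  Initial       3.643     0.09001
  Change      -0.0104      0.0104
  Equil         3.632      0.1004
  solve Keq expr → x = 0.003466; check Q = 2.1120e-05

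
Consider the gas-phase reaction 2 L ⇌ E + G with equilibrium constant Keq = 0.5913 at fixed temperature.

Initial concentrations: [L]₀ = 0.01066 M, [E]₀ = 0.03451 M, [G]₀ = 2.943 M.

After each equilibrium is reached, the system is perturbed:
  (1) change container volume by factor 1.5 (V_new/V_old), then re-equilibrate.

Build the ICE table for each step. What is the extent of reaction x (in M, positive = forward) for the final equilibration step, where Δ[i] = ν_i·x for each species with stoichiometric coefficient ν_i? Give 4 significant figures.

Q₀ = 893.8 vs Keq = 0.5913 ⇒ Q>K, reverse
Step 1:
                  L         E         G
  I         0.01066   0.03451     2.943
  C         0.06659   -0.0333   -0.0333
  E         0.07725  0.001213      2.91
  solve Keq expr → x = -0.0333; check Q = 0.5913
Then change container volume by factor 1.5 (V_new/V_old).
Step 2:
                  L         E         G
  I          0.0515 8.0856e-04      1.94
  C               0         0         0
  E          0.0515 8.0856e-04      1.94
  solve Keq expr → x = 0; check Q = 0.5913

x = 0 M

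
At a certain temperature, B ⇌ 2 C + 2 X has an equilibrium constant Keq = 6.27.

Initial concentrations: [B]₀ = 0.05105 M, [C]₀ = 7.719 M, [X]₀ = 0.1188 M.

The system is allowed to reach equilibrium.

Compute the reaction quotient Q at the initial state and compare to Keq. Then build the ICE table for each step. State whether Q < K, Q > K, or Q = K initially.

Q₀ = 16.47; Q > K (proceeds reverse)

Q₀ = 16.47 vs Keq = 6.27 ⇒ Q>K, reverse
Step 1:
                    B           C           X
  I           0.05105       7.719      0.1188
  C           0.01693    -0.03385    -0.03385
  E           0.06798       7.685     0.08495
  solve Keq expr → x = -0.01693; check Q = 6.27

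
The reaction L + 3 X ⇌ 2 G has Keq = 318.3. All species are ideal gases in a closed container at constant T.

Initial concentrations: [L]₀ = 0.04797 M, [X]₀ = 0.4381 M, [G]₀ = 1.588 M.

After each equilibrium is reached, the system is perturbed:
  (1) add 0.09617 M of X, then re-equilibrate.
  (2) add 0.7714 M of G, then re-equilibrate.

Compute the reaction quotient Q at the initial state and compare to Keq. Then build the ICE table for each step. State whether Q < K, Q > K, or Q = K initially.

Q₀ = 625.2; Q > K (proceeds reverse)

Q₀ = 625.2 vs Keq = 318.3 ⇒ Q>K, reverse
Step 1:
                   L          X          G
  Initial    0.04797     0.4381      1.588
  Change     0.01695    0.05084   -0.03389
  Equil      0.06492     0.4889      1.554
  solve Keq expr → x = -0.01695; check Q = 318.3
Then add 0.09617 M of X.
Step 2:
                   L          X          G
  Initial    0.06492     0.5851      1.554
  Change    -0.01494   -0.04482    0.02988
  Equil      0.04998     0.5403      1.584
  solve Keq expr → x = 0.01494; check Q = 318.3
Then add 0.7714 M of G.
Step 3:
                   L          X          G
  Initial    0.04998     0.5403      2.355
  Change      0.0235    0.07049   -0.04699
  Equil      0.07347     0.6108      2.308
  solve Keq expr → x = -0.0235; check Q = 318.3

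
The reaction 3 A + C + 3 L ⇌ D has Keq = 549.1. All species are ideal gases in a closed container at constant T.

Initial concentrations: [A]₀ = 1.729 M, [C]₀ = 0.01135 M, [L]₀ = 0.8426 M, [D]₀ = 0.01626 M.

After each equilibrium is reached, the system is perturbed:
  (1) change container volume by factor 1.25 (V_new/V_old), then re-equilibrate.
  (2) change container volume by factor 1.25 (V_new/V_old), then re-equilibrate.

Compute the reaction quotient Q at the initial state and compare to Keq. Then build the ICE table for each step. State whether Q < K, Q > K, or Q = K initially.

Q₀ = 0.4633 vs Keq = 549.1 ⇒ Q<K, forward
Step 1:
                   A          C          L          D
  init         1.729    0.01135     0.8426    0.01626
  Δ         -0.03399   -0.01133   -0.03399    0.01133
  eq           1.695 1.9515e-05     0.8086    0.02759
  solve Keq expr → x = 0.01133; check Q = 549.1
Then change container volume by factor 1.25 (V_new/V_old).
Step 2:
                   A          C          L          D
  init         1.356 1.5612e-05     0.6469    0.02207
  Δ       1.3132e-04 4.3772e-05 1.3132e-04 -4.3772e-05
  eq           1.356 5.9385e-05      0.647    0.02203
  solve Keq expr → x = -4.3772e-05; check Q = 549.1
Then change container volume by factor 1.25 (V_new/V_old).
Step 3:
                   A          C          L          D
  init         1.085 4.7508e-05     0.5176    0.01762
  Δ       3.9527e-04 1.3176e-04 3.9527e-04 -1.3176e-04
  eq           1.085 1.7927e-04      0.518    0.01749
  solve Keq expr → x = -1.3176e-04; check Q = 549.1

Q₀ = 0.4633; Q < K (proceeds forward)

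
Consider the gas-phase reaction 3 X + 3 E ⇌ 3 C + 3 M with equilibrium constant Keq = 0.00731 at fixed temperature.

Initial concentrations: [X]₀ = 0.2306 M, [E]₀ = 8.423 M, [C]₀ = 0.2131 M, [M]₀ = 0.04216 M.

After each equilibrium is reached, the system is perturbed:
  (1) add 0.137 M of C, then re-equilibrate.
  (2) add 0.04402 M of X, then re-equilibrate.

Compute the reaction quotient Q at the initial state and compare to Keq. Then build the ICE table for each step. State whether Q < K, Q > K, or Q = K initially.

Q₀ = 9.8963e-08 vs Keq = 0.00731 ⇒ Q<K, forward
Step 1:
                  X         E         C         M
  I          0.2306     8.423    0.2131   0.04216
  C         -0.1771   -0.1771    0.1771    0.1771
  E         0.05347     8.246    0.3902    0.2193
  solve Keq expr → x = 0.05904; check Q = 0.00731
Then add 0.137 M of C.
Step 2:
                  X         E         C         M
  I         0.05347     8.246    0.5272    0.2193
  C          0.0128    0.0128   -0.0128   -0.0128
  E         0.06627     8.259    0.5144    0.2065
  solve Keq expr → x = -0.004267; check Q = 0.00731
Then add 0.04402 M of X.
Step 3:
                  X         E         C         M
  I          0.1103     8.259    0.5144    0.2065
  C        -0.02978  -0.02978   0.02978   0.02978
  E         0.08051     8.229    0.5442    0.2363
  solve Keq expr → x = 0.009927; check Q = 0.00731

Q₀ = 9.8963e-08; Q < K (proceeds forward)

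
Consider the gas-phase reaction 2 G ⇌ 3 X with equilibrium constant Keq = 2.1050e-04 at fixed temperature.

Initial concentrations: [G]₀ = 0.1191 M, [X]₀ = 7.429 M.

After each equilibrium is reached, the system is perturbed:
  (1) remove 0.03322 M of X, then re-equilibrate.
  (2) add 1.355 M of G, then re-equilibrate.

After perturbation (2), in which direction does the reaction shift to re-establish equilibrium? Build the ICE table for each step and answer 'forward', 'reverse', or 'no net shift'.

Q₀ = 2.8905e+04 vs Keq = 2.1050e-04 ⇒ Q>K, reverse
Step 1:
                    G           X
  init         0.1191       7.429
  Δ             4.837      -7.256
  eq            4.956      0.1729
  solve Keq expr → x = -2.419; check Q = 2.1050e-04
Then remove 0.03322 M of X.
Step 2:
                    G           X
  init          4.956      0.1397
  Δ          -0.02181     0.03271
  eq            4.935      0.1724
  solve Keq expr → x = 0.0109; check Q = 2.1050e-04
Then add 1.355 M of G.
Step 3:
                    G           X
  init           6.29      0.1724
  Δ           -0.0199     0.02984
  eq             6.27      0.2023
  solve Keq expr → x = 0.009948; check Q = 2.1050e-04

Direction: forward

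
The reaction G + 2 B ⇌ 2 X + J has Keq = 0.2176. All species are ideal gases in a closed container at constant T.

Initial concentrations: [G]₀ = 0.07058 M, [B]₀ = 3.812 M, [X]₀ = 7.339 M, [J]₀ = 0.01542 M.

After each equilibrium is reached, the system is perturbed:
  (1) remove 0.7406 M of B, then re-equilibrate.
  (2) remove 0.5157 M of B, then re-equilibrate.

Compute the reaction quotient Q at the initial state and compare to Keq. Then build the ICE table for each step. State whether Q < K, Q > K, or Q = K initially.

Q₀ = 0.8098 vs Keq = 0.2176 ⇒ Q>K, reverse
Step 1:
                   G          B          X          J
  init       0.07058      3.812      7.339    0.01542
  Δ          0.01057    0.02115   -0.02115   -0.01057
  eq         0.08115      3.833      7.318   0.004845
  solve Keq expr → x = -0.01057; check Q = 0.2176
Then remove 0.7406 M of B.
Step 2:
                   G          B          X          J
  init       0.08115      3.093      7.318   0.004845
  Δ         0.001619   0.003238  -0.003238  -0.001619
  eq         0.08277      3.096      7.315   0.003226
  solve Keq expr → x = -0.001619; check Q = 0.2176
Then remove 0.5157 M of B.
Step 3:
                   G          B          X          J
  init       0.08277       2.58      7.315   0.003226
  Δ       9.5497e-04    0.00191   -0.00191 -9.5497e-04
  eq         0.08373      2.582      7.313   0.002271
  solve Keq expr → x = -9.5497e-04; check Q = 0.2176

Q₀ = 0.8098; Q > K (proceeds reverse)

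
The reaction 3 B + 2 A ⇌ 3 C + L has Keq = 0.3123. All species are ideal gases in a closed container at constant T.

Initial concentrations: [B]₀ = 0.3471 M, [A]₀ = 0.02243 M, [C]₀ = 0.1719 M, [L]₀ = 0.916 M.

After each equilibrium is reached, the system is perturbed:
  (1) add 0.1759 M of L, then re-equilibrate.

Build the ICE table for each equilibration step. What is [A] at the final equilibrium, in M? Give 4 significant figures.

[A]_eq = 0.0949 M

Q₀ = 221.2 vs Keq = 0.3123 ⇒ Q>K, reverse
Step 1:
                   B          A          C          L
  Initial     0.3471    0.02243     0.1719      0.916
  Change       0.106    0.07068     -0.106   -0.03534
  Equil       0.4531    0.09311    0.06588     0.8807
  solve Keq expr → x = -0.03534; check Q = 0.3123
Then add 0.1759 M of L.
Step 2:
                   B          A          C          L
  Initial     0.4531    0.09311    0.06588      1.057
  Change    0.002694   0.001796  -0.002694 -8.9804e-04
  Equil       0.4558     0.0949    0.06319      1.056
  solve Keq expr → x = -8.9804e-04; check Q = 0.3123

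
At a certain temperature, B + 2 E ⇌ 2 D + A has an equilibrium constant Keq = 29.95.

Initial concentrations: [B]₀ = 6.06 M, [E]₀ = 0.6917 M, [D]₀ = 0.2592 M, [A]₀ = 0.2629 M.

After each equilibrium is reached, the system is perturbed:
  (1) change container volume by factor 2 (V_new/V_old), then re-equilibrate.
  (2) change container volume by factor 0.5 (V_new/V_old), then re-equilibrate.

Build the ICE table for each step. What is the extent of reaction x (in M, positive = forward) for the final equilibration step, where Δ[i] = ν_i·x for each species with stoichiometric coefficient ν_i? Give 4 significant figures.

x = 0 M

Q₀ = 0.006092 vs Keq = 29.95 ⇒ Q<K, forward
Step 1:
                   B          E          D          A
  I             6.06     0.6917     0.2592     0.2629
  C          -0.3197    -0.6394     0.6394     0.3197
  E             5.74    0.05231     0.8986     0.5826
  solve Keq expr → x = 0.3197; check Q = 29.95
Then change container volume by factor 2 (V_new/V_old).
Step 2:
                   B          E          D          A
  I             2.87    0.02615     0.4493     0.2913
  C                0          0          0          0
  E             2.87    0.02615     0.4493     0.2913
  solve Keq expr → x = 0; check Q = 29.95
Then change container volume by factor 0.5 (V_new/V_old).
Step 3:
                   B          E          D          A
  I             5.74    0.05231     0.8986     0.5826
  C                0          0          0          0
  E             5.74    0.05231     0.8986     0.5826
  solve Keq expr → x = 0; check Q = 29.95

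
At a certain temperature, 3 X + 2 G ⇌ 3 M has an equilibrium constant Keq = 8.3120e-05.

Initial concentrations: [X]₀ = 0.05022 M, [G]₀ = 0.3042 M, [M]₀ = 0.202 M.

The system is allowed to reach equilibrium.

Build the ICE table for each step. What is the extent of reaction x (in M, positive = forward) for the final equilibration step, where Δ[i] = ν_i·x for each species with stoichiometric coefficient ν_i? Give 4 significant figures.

Q₀ = 703.2 vs Keq = 8.3120e-05 ⇒ Q>K, reverse
Step 1:
                    X           G           M
  Initial     0.05022      0.3042       0.202
  Change       0.1958      0.1306     -0.1958
  Equil        0.2461      0.4348    0.006163
  solve Keq expr → x = -0.06528; check Q = 8.3120e-05

x = -0.06528 M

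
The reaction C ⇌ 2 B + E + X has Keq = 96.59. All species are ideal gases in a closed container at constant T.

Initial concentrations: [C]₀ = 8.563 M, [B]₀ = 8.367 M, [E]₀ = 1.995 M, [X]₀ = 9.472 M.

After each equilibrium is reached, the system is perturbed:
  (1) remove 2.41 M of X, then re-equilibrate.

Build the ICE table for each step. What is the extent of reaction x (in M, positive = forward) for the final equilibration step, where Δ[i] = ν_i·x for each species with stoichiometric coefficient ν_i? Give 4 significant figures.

Q₀ = 154.5 vs Keq = 96.59 ⇒ Q>K, reverse
Step 1:
                    C           B           E           X
  I             8.563       8.367       1.995       9.472
  C            0.3679     -0.7358     -0.3679     -0.3679
  E             8.931       7.631       1.627       9.104
  solve Keq expr → x = -0.3679; check Q = 96.59
Then remove 2.41 M of X.
Step 2:
                    C           B           E           X
  I             8.931       7.631       1.627       6.694
  C           -0.2287      0.4574      0.2287      0.2287
  E             8.702       8.089       1.856       6.923
  solve Keq expr → x = 0.2287; check Q = 96.59

x = 0.2287 M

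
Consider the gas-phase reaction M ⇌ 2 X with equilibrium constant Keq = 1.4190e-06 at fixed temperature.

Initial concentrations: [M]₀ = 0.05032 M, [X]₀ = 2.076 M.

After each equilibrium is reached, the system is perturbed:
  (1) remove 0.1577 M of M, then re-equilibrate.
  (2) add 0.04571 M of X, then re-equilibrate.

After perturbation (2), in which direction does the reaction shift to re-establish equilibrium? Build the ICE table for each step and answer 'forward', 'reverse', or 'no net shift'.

Direction: reverse

Q₀ = 85.65 vs Keq = 1.4190e-06 ⇒ Q>K, reverse
Step 1:
                   M          X
  I          0.05032      2.076
  C            1.037     -2.075
  E            1.088   0.001242
  solve Keq expr → x = -1.037; check Q = 1.4190e-06
Then remove 0.1577 M of M.
Step 2:
                   M          X
  I             0.93   0.001242
  C       4.6779e-05 -9.3557e-05
  E             0.93   0.001149
  solve Keq expr → x = -4.6779e-05; check Q = 1.4190e-06
Then add 0.04571 M of X.
Step 3:
                   M          X
  I             0.93    0.04686
  C          0.02285    -0.0457
  E           0.9529   0.001163
  solve Keq expr → x = -0.02285; check Q = 1.4190e-06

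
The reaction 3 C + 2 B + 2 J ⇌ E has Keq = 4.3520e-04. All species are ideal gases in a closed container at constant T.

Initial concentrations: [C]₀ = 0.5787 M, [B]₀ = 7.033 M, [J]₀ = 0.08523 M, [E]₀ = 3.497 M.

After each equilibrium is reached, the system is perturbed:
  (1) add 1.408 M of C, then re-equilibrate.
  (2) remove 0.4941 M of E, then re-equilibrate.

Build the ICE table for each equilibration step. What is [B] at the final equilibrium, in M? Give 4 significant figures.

[B]_eq = 8.203 M

Q₀ = 50.22 vs Keq = 4.3520e-04 ⇒ Q>K, reverse
Step 1:
                    C           B           J           E
  I            0.5787       7.033     0.08523       3.497
  C              2.45       1.633       1.633     -0.8166
  E             3.028       8.666       1.718        2.68
  solve Keq expr → x = -0.8166; check Q = 4.3520e-04
Then add 1.408 M of C.
Step 2:
                    C           B           J           E
  I             4.436       8.666       1.718        2.68
  C           -0.6063     -0.4042     -0.4042      0.2021
  E              3.83       8.262       1.314       2.883
  solve Keq expr → x = 0.2021; check Q = 4.3520e-04
Then remove 0.4941 M of E.
Step 3:
                    C           B           J           E
  I              3.83       8.262       1.314       2.388
  C          -0.08823    -0.05882    -0.05882     0.02941
  E             3.742       8.203       1.255       2.418
  solve Keq expr → x = 0.02941; check Q = 4.3520e-04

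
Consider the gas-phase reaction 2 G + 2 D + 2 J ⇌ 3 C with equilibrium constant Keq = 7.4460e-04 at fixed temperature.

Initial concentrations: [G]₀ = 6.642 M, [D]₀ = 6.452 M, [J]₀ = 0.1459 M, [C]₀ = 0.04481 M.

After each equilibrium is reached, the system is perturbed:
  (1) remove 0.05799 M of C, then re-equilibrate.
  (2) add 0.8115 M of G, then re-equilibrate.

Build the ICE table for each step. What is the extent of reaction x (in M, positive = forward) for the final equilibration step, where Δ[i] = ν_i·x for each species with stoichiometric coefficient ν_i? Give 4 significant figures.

x = 0.00149 M

Q₀ = 2.3016e-06 vs Keq = 7.4460e-04 ⇒ Q<K, forward
Step 1:
                  G         D         J         C
  init        6.642     6.452    0.1459   0.04481
  Δ        -0.08397  -0.08397  -0.08397     0.126
  eq          6.558     6.368   0.06193    0.1708
  solve Keq expr → x = 0.04199; check Q = 7.4460e-04
Then remove 0.05799 M of C.
Step 2:
                  G         D         J         C
  init        6.558     6.368   0.06193    0.1128
  Δ        -0.01675  -0.01675  -0.01675   0.02513
  eq          6.541     6.351   0.04517    0.1379
  solve Keq expr → x = 0.008376; check Q = 7.4460e-04
Then add 0.8115 M of G.
Step 3:
                  G         D         J         C
  init        7.353     6.351   0.04517    0.1379
  Δ        -0.00298  -0.00298  -0.00298  0.004469
  eq           7.35     6.348    0.0422    0.1424
  solve Keq expr → x = 0.00149; check Q = 7.4460e-04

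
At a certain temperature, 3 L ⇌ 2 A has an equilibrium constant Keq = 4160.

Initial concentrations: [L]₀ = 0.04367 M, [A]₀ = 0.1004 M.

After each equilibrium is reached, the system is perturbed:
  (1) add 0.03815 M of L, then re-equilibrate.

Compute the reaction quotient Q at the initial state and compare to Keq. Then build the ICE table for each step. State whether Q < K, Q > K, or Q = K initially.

Q₀ = 121; Q < K (proceeds forward)

Q₀ = 121 vs Keq = 4160 ⇒ Q<K, forward
Step 1:
                   L          A
  I          0.04367     0.1004
  C         -0.02859    0.01906
  E          0.01508     0.1195
  solve Keq expr → x = 0.009529; check Q = 4160
Then add 0.03815 M of L.
Step 2:
                   L          A
  I          0.05323     0.1195
  C         -0.03618    0.02412
  E          0.01705     0.1436
  solve Keq expr → x = 0.01206; check Q = 4160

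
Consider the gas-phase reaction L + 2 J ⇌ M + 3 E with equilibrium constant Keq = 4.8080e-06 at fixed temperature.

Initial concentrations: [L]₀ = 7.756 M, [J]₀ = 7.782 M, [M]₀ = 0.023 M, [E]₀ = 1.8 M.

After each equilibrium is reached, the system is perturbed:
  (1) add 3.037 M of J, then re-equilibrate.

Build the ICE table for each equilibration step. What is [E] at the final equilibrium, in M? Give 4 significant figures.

[E]_eq = 1.734 M

Q₀ = 2.8558e-04 vs Keq = 4.8080e-06 ⇒ Q>K, reverse
Step 1:
                    L           J           M           E
  init          7.756       7.782       0.023         1.8
  Δ           0.02256     0.04512    -0.02256    -0.06768
  eq            7.779       7.827  4.4074e-04       1.732
  solve Keq expr → x = -0.02256; check Q = 4.8080e-06
Then add 3.037 M of J.
Step 2:
                    L           J           M           E
  init          7.779       10.86  4.4074e-04       1.732
  Δ       -4.0641e-04 -8.1283e-04  4.0641e-04    0.001219
  eq            7.778       10.86  8.4715e-04       1.734
  solve Keq expr → x = 4.0641e-04; check Q = 4.8080e-06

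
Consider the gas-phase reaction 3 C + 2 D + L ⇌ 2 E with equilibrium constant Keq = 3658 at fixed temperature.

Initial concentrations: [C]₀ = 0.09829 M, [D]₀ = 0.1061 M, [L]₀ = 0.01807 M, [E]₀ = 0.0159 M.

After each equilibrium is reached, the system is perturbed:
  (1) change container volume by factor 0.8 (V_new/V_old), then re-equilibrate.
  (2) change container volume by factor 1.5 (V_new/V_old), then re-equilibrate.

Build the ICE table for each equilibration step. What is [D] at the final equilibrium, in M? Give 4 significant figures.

[D]_eq = 0.08725 M

Q₀ = 1309 vs Keq = 3658 ⇒ Q<K, forward
Step 1:
                  C         D         L         E
  init      0.09829    0.1061   0.01807    0.0159
  Δ        -0.00748 -0.004987 -0.002493  0.004987
  eq        0.09081    0.1011   0.01558   0.02089
  solve Keq expr → x = 0.002493; check Q = 3658
Then change container volume by factor 0.8 (V_new/V_old).
Step 2:
                  C         D         L         E
  init       0.1135    0.1264   0.01947   0.02611
  Δ        -0.00867  -0.00578  -0.00289   0.00578
  eq         0.1048    0.1206   0.01658   0.03189
  solve Keq expr → x = 0.00289; check Q = 3658
Then change container volume by factor 1.5 (V_new/V_old).
Step 3:
                  C         D         L         E
  init       0.0699   0.08041   0.01105   0.02126
  Δ         0.01027  0.006846  0.003423 -0.006846
  eq        0.08017   0.08725   0.01448   0.01441
  solve Keq expr → x = -0.003423; check Q = 3658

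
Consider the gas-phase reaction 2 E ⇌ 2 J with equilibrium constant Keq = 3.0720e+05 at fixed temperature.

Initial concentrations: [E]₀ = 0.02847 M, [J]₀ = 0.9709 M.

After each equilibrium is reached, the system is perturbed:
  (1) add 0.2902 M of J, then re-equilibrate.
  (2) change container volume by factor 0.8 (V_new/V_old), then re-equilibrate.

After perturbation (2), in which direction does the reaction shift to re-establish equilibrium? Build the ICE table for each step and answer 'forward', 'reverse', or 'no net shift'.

Q₀ = 1163 vs Keq = 3.0720e+05 ⇒ Q<K, forward
Step 1:
                  E         J
  I         0.02847    0.9709
  C        -0.02667   0.02667
  E          0.0018    0.9976
  solve Keq expr → x = 0.01334; check Q = 3.0720e+05
Then add 0.2902 M of J.
Step 2:
                  E         J
  I          0.0018     1.288
  C       5.2264e-04 -5.2264e-04
  E        0.002322     1.287
  solve Keq expr → x = -2.6132e-04; check Q = 3.0720e+05
Then change container volume by factor 0.8 (V_new/V_old).
Step 3:
                  E         J
  I        0.002903     1.609
  C               0         0
  E        0.002903     1.609
  solve Keq expr → x = 0; check Q = 3.0720e+05

Direction: no net shift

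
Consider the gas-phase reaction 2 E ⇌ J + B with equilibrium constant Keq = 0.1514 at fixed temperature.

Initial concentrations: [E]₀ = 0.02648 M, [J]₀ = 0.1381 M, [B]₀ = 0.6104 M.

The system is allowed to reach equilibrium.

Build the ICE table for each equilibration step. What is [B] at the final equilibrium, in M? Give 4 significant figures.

[B]_eq = 0.4932 M

Q₀ = 120.2 vs Keq = 0.1514 ⇒ Q>K, reverse
Step 1:
                  E         J         B
  I         0.02648    0.1381    0.6104
  C          0.2344   -0.1172   -0.1172
  E          0.2609   0.02089    0.4932
  solve Keq expr → x = -0.1172; check Q = 0.1514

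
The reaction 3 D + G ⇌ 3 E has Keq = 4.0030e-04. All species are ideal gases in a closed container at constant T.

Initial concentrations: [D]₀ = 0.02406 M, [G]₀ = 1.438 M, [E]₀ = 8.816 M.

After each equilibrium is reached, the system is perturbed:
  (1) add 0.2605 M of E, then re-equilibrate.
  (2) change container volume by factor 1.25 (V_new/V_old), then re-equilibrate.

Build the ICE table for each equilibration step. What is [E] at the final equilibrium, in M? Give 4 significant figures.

Q₀ = 3.4211e+07 vs Keq = 4.0030e-04 ⇒ Q>K, reverse
Step 1:
                   D          G          E
  init       0.02406      1.438      8.816
  Δ            7.886      2.629     -7.886
  eq            7.91      4.067     0.9304
  solve Keq expr → x = -2.629; check Q = 4.0030e-04
Then add 0.2605 M of E.
Step 2:
                   D          G          E
  init          7.91      4.067      1.191
  Δ           0.2278    0.07593    -0.2278
  eq           8.137      4.142     0.9632
  solve Keq expr → x = -0.07593; check Q = 4.0030e-04
Then change container volume by factor 1.25 (V_new/V_old).
Step 3:
                   D          G          E
  init          6.51      3.314     0.7705
  Δ          0.04871    0.01624   -0.04871
  eq           6.559       3.33     0.7218
  solve Keq expr → x = -0.01624; check Q = 4.0030e-04

[E]_eq = 0.7218 M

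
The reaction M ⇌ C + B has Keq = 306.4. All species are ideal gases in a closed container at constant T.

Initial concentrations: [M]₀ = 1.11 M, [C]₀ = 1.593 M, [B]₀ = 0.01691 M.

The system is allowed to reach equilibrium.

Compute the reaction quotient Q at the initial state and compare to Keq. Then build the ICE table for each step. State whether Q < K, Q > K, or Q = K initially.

Q₀ = 0.02427; Q < K (proceeds forward)

Q₀ = 0.02427 vs Keq = 306.4 ⇒ Q<K, forward
Step 1:
                  M         C         B
  Initial      1.11     1.593   0.01691
  Change       -1.1       1.1       1.1
  Equil    0.009819     2.693     1.117
  solve Keq expr → x = 1.1; check Q = 306.4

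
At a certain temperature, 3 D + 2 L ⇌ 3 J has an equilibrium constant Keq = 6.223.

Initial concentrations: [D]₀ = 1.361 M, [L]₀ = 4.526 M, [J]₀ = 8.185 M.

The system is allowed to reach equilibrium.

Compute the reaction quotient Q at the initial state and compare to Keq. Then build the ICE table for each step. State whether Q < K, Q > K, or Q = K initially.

Q₀ = 10.62; Q > K (proceeds reverse)

Q₀ = 10.62 vs Keq = 6.223 ⇒ Q>K, reverse
Step 1:
                    D           L           J
  I             1.361       4.526       8.185
  C            0.1964      0.1309     -0.1964
  E             1.557       4.657       7.989
  solve Keq expr → x = -0.06547; check Q = 6.223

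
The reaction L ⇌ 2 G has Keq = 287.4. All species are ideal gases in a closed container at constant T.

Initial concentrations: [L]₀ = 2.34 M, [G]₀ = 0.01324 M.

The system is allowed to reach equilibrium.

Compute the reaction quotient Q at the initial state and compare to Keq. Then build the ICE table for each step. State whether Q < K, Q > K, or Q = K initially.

Q₀ = 7.4914e-05 vs Keq = 287.4 ⇒ Q<K, forward
Step 1:
                  L         G
  init         2.34   0.01324
  Δ          -2.268     4.536
  eq        0.07201     4.549
  solve Keq expr → x = 2.268; check Q = 287.4

Q₀ = 7.4914e-05; Q < K (proceeds forward)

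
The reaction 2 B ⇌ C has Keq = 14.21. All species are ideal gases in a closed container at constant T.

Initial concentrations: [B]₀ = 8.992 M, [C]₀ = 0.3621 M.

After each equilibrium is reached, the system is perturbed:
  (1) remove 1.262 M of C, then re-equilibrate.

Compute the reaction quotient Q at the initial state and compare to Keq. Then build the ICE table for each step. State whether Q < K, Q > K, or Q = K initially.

Q₀ = 0.004478 vs Keq = 14.21 ⇒ Q<K, forward
Step 1:
                    B           C
  I             8.992      0.3621
  C            -8.425       4.212
  E            0.5674       4.574
  solve Keq expr → x = 4.212; check Q = 14.21
Then remove 1.262 M of C.
Step 2:
                    B           C
  I            0.5674       3.312
  C           -0.0816      0.0408
  E            0.4858       3.353
  solve Keq expr → x = 0.0408; check Q = 14.21

Q₀ = 0.004478; Q < K (proceeds forward)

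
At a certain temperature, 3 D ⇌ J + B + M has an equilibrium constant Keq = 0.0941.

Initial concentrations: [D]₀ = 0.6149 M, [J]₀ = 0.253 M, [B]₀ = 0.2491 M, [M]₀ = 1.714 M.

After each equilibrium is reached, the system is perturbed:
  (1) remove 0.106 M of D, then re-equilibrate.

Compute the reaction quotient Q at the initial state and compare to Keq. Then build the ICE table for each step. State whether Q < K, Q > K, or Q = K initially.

Q₀ = 0.4646 vs Keq = 0.0941 ⇒ Q>K, reverse
Step 1:
                  D         J         B         M
  init       0.6149     0.253    0.2491     1.714
  Δ          0.2126  -0.07088  -0.07088  -0.07088
  eq         0.8275    0.1821    0.1782     1.643
  solve Keq expr → x = -0.07088; check Q = 0.0941
Then remove 0.106 M of D.
Step 2:
                  D         J         B         M
  init       0.7215    0.1821    0.1782     1.643
  Δ         0.05072  -0.01691  -0.01691  -0.01691
  eq         0.7723    0.1652    0.1613     1.626
  solve Keq expr → x = -0.01691; check Q = 0.0941

Q₀ = 0.4646; Q > K (proceeds reverse)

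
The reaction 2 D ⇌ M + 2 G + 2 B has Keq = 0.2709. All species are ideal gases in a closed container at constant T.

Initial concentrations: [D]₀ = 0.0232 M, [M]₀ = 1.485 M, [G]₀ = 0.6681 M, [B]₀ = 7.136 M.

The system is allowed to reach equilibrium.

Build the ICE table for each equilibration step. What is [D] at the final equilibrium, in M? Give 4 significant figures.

[D]_eq = 0.6438 M

Q₀ = 6.2711e+04 vs Keq = 0.2709 ⇒ Q>K, reverse
Step 1:
                  D         M         G         B
  init       0.0232     1.485    0.6681     7.136
  Δ          0.6206   -0.3103   -0.6206   -0.6206
  eq         0.6438     1.175   0.04746     6.515
  solve Keq expr → x = -0.3103; check Q = 0.2709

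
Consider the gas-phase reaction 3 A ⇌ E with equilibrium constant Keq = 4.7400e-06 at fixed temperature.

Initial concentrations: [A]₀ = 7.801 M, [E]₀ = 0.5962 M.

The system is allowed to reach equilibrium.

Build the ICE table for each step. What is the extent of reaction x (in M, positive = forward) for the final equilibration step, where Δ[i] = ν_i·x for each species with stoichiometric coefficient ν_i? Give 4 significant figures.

Q₀ = 0.001256 vs Keq = 4.7400e-06 ⇒ Q>K, reverse
Step 1:
                    A           E
  init          7.801      0.5962
  Δ             1.776      -0.592
  eq            9.577    0.004164
  solve Keq expr → x = -0.592; check Q = 4.7400e-06

x = -0.592 M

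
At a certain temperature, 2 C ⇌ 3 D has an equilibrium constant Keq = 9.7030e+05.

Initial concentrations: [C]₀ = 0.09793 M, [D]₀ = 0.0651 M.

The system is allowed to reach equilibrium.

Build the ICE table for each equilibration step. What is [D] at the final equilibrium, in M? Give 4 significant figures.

[D]_eq = 0.2118 M

Q₀ = 0.02877 vs Keq = 9.7030e+05 ⇒ Q<K, forward
Step 1:
                  C         D
  I         0.09793    0.0651
  C        -0.09783    0.1467
  E       9.8987e-05    0.2118
  solve Keq expr → x = 0.04892; check Q = 9.7030e+05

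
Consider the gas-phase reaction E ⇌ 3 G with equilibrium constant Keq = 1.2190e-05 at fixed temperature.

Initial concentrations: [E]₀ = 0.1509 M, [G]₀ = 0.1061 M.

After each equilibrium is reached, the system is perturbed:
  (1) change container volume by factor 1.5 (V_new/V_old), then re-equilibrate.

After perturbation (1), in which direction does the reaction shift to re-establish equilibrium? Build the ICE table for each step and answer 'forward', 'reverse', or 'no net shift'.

Direction: forward

Q₀ = 0.007915 vs Keq = 1.2190e-05 ⇒ Q>K, reverse
Step 1:
                    E           G
  I            0.1509      0.1061
  C           0.03102    -0.09306
  E            0.1819     0.01304
  solve Keq expr → x = -0.03102; check Q = 1.2190e-05
Then change container volume by factor 1.5 (V_new/V_old).
Step 2:
                    E           G
  I            0.1213    0.008694
  C       -8.9011e-04     0.00267
  E            0.1204     0.01136
  solve Keq expr → x = 8.9011e-04; check Q = 1.2190e-05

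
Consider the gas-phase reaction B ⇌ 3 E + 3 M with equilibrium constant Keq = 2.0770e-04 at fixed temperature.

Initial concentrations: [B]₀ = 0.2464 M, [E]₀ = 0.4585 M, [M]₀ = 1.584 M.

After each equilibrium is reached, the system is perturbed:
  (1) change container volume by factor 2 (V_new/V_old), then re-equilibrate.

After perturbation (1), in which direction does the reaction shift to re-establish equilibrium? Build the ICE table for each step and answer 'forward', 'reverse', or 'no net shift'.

Q₀ = 1.555 vs Keq = 2.0770e-04 ⇒ Q>K, reverse
Step 1:
                   B          E          M
  I           0.2464     0.4585      1.584
  C           0.1405    -0.4214    -0.4214
  E           0.3869    0.03712      1.163
  solve Keq expr → x = -0.1405; check Q = 2.0770e-04
Then change container volume by factor 2 (V_new/V_old).
Step 2:
                   B          E          M
  I           0.1934    0.01856     0.5813
  C         -0.01193    0.03578    0.03578
  E           0.1815    0.05434     0.6171
  solve Keq expr → x = 0.01193; check Q = 2.0770e-04

Direction: forward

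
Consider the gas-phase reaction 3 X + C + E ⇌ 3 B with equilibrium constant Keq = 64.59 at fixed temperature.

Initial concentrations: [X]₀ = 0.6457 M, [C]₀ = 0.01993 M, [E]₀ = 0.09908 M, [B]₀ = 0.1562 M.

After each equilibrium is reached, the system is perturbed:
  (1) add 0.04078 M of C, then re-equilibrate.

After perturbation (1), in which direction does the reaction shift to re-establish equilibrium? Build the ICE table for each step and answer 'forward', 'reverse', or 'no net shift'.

Q₀ = 7.169 vs Keq = 64.59 ⇒ Q<K, forward
Step 1:
                  X         C         E         B
  I          0.6457   0.01993   0.09908    0.1562
  C        -0.04095  -0.01365  -0.01365   0.04095
  E          0.6047  0.006279   0.08543    0.1972
  solve Keq expr → x = 0.01365; check Q = 64.59
Then add 0.04078 M of C.
Step 2:
                  X         C         E         B
  I          0.6047   0.04706   0.08543    0.1972
  C         -0.0624   -0.0208   -0.0208    0.0624
  E          0.5423   0.02626   0.06463    0.2596
  solve Keq expr → x = 0.0208; check Q = 64.59

Direction: forward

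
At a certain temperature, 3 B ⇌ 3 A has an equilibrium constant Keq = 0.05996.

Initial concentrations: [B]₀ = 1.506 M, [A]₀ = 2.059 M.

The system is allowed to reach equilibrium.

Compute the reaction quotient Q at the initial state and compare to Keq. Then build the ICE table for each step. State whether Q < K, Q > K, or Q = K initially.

Q₀ = 2.556; Q > K (proceeds reverse)

Q₀ = 2.556 vs Keq = 0.05996 ⇒ Q>K, reverse
Step 1:
                   B          A
  init         1.506      2.059
  Δ            1.056     -1.056
  eq           2.562      1.003
  solve Keq expr → x = -0.3521; check Q = 0.05996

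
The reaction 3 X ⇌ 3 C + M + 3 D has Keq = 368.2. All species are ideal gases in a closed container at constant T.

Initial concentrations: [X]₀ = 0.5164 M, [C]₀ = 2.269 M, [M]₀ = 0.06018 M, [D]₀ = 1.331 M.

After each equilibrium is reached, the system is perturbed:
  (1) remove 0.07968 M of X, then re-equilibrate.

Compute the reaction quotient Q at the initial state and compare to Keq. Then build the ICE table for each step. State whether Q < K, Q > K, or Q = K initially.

Q₀ = 12.04; Q < K (proceeds forward)

Q₀ = 12.04 vs Keq = 368.2 ⇒ Q<K, forward
Step 1:
                    X           C           M           D
  I            0.5164       2.269     0.06018       1.331
  C           -0.2339      0.2339     0.07797      0.2339
  E            0.2825       2.503      0.1381       1.565
  solve Keq expr → x = 0.07797; check Q = 368.2
Then remove 0.07968 M of X.
Step 2:
                    X           C           M           D
  I            0.2028       2.503      0.1381       1.565
  C           0.05262    -0.05262    -0.01754    -0.05262
  E            0.2554        2.45      0.1206       1.512
  solve Keq expr → x = -0.01754; check Q = 368.2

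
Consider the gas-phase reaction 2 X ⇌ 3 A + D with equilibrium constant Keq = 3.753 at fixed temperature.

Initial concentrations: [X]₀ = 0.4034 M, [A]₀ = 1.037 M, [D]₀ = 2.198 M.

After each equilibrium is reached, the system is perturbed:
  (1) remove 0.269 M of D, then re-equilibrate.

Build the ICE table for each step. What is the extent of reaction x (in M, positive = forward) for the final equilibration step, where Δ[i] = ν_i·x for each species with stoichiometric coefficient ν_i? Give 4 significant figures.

x = 0.007207 M

Q₀ = 15.06 vs Keq = 3.753 ⇒ Q>K, reverse
Step 1:
                   X          A          D
  init        0.4034      1.037      2.198
  Δ           0.1488    -0.2232   -0.07441
  eq          0.5522     0.8138      2.124
  solve Keq expr → x = -0.07441; check Q = 3.753
Then remove 0.269 M of D.
Step 2:
                   X          A          D
  init        0.5522     0.8138      1.855
  Δ         -0.01441    0.02162   0.007207
  eq          0.5378     0.8354      1.862
  solve Keq expr → x = 0.007207; check Q = 3.753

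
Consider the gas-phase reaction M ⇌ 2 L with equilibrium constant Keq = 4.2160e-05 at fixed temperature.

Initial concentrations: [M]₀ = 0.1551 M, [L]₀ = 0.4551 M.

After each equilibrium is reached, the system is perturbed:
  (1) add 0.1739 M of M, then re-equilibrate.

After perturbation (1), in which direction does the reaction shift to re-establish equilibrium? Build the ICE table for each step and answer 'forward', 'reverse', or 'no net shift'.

Q₀ = 1.335 vs Keq = 4.2160e-05 ⇒ Q>K, reverse
Step 1:
                  M         L
  Initial    0.1551    0.4551
  Change     0.2255   -0.4511
  Equil      0.3806  0.004006
  solve Keq expr → x = -0.2255; check Q = 4.2160e-05
Then add 0.1739 M of M.
Step 2:
                  M         L
  Initial    0.5545  0.004006
  Change  -4.1372e-04 8.2745e-04
  Equil      0.5541  0.004833
  solve Keq expr → x = 4.1372e-04; check Q = 4.2160e-05

Direction: forward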